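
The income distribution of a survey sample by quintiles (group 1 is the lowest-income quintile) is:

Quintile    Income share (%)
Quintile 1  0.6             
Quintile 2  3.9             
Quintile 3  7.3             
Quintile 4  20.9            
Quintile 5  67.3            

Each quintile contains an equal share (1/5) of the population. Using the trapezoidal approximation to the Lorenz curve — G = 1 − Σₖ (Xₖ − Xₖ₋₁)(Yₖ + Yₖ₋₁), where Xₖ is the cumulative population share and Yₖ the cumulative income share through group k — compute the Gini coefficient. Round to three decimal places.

0.602

Cumulative income shares Yₖ: 0.0060, 0.0450, 0.1180, 0.3270, 1.0000
Σ (Xₖ−Xₖ₋₁)(Yₖ+Yₖ₋₁) = (1/5)(0.0060+0.0000) + (1/5)(0.0450+0.0060) + (1/5)(0.1180+0.0450) + (1/5)(0.3270+0.1180) + (1/5)(1.0000+0.3270)
  = 0.0012 + 0.0102 + 0.0326 + 0.0890 + 0.2654 = 0.3984
G = 1 − 0.3984 = 0.6016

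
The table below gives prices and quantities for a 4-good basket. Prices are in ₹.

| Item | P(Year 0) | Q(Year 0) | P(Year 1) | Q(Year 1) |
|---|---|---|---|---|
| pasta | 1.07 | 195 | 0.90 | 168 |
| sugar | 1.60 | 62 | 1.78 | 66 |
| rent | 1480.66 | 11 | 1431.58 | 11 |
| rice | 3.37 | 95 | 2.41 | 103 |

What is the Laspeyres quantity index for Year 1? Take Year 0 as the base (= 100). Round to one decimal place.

Laspeyres quantity index uses base-period prices as weights.
ΣP(Year 0)·Q(Year 1) = 1.07×168 + 1.60×66 + 1480.66×11 + 3.37×103 = 179.76 + 105.6 + 16287.26 + 347.11 = 16919.73
ΣP(Year 0)·Q(Year 0) = 1.07×195 + 1.60×62 + 1480.66×11 + 3.37×95 = 208.65 + 99.2 + 16287.26 + 320.15 = 16915.26
Index = 16919.73 / 16915.26 × 100 = 100.0264

100.0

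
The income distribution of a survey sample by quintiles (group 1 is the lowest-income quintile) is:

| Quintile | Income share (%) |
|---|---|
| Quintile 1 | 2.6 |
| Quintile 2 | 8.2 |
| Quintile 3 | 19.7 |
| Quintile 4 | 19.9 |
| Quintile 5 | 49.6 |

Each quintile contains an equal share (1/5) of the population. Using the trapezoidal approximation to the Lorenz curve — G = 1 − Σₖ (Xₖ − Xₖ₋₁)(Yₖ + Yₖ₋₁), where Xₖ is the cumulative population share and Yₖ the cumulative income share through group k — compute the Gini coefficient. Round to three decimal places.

Cumulative income shares Yₖ: 0.0260, 0.1080, 0.3050, 0.5040, 1.0000
Σ (Xₖ−Xₖ₋₁)(Yₖ+Yₖ₋₁) = (1/5)(0.0260+0.0000) + (1/5)(0.1080+0.0260) + (1/5)(0.3050+0.1080) + (1/5)(0.5040+0.3050) + (1/5)(1.0000+0.5040)
  = 0.0052 + 0.0268 + 0.0826 + 0.1618 + 0.3008 = 0.5772
G = 1 − 0.5772 = 0.4228

0.423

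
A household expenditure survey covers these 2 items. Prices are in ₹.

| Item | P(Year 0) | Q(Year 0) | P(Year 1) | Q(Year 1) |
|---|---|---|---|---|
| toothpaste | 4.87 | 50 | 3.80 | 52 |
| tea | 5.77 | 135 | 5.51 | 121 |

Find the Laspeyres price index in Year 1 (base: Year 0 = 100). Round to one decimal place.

91.3

Laspeyres price index uses base-period quantities as weights.
ΣP(Year 1)·Q(Year 0) = 3.80×50 + 5.51×135 = 190 + 743.85 = 933.85
ΣP(Year 0)·Q(Year 0) = 4.87×50 + 5.77×135 = 243.5 + 778.95 = 1022.45
Index = 933.85 / 1022.45 × 100 = 91.3345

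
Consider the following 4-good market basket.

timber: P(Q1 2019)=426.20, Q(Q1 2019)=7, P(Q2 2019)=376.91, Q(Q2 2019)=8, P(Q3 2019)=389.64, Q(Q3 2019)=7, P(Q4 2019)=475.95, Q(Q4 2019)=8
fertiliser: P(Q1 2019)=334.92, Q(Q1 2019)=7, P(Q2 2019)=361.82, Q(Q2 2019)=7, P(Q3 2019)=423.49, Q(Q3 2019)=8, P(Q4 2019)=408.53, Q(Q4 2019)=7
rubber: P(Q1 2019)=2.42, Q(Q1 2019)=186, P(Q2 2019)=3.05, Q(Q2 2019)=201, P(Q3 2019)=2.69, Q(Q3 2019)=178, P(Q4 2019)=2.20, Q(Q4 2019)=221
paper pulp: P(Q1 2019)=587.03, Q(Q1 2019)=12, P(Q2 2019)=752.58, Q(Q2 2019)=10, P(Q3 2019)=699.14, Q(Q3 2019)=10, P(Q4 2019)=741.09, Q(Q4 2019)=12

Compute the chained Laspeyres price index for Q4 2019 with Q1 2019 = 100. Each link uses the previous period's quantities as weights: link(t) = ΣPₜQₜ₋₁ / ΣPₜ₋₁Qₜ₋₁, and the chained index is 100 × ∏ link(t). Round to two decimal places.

121.46

Link Q1 2019→Q2 2019:
ΣP(Q2 2019)Q(Q1 2019) = 376.91×7 + 361.82×7 + 3.05×186 + 752.58×12 = 2638.37 + 2532.74 + 567.3 + 9030.96 = 14769.37
ΣP(Q1 2019)Q(Q1 2019) = 426.20×7 + 334.92×7 + 2.42×186 + 587.03×12 = 2983.4 + 2344.44 + 450.12 + 7044.36 = 12822.32
link = 14769.37/12822.32 = 1.151848
Link Q2 2019→Q3 2019:
ΣP(Q3 2019)Q(Q2 2019) = 389.64×8 + 423.49×7 + 2.69×201 + 699.14×10 = 3117.12 + 2964.43 + 540.69 + 6991.4 = 13613.64
ΣP(Q2 2019)Q(Q2 2019) = 376.91×8 + 361.82×7 + 3.05×201 + 752.58×10 = 3015.28 + 2532.74 + 613.05 + 7525.8 = 13686.87
link = 13613.64/13686.87 = 0.994650
Link Q3 2019→Q4 2019:
ΣP(Q4 2019)Q(Q3 2019) = 475.95×7 + 408.53×8 + 2.20×178 + 741.09×10 = 3331.65 + 3268.24 + 391.6 + 7410.9 = 14402.39
ΣP(Q3 2019)Q(Q3 2019) = 389.64×7 + 423.49×8 + 2.69×178 + 699.14×10 = 2727.48 + 3387.92 + 478.82 + 6991.4 = 13585.62
link = 14402.39/13585.62 = 1.060120
Chained index = 100 × 1.151848 × 0.994650 × 1.060120 = 121.4564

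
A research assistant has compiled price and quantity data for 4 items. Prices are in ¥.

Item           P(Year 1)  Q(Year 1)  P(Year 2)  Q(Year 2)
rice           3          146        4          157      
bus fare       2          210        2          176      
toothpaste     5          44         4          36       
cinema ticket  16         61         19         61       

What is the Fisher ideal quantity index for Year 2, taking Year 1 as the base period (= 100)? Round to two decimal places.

96.98

Laspeyres component (base-period weights):
ΣP(Year 1)Q(Year 2) = 3×157 + 2×176 + 5×36 + 16×61 = 471 + 352 + 180 + 976 = 1979
ΣP(Year 1)Q(Year 1) = 3×146 + 2×210 + 5×44 + 16×61 = 438 + 420 + 220 + 976 = 2054
L = 1979 / 2054 × 100 = 96.3486
Paasche component (current-period weights):
ΣP(Year 2)Q(Year 2) = 4×157 + 2×176 + 4×36 + 19×61 = 628 + 352 + 144 + 1159 = 2283
ΣP(Year 2)Q(Year 1) = 4×146 + 2×210 + 4×44 + 19×61 = 584 + 420 + 176 + 1159 = 2339
P = 2283 / 2339 × 100 = 97.6058
Fisher = √(L × P) = √(96.3486 × 97.6058) = 96.9752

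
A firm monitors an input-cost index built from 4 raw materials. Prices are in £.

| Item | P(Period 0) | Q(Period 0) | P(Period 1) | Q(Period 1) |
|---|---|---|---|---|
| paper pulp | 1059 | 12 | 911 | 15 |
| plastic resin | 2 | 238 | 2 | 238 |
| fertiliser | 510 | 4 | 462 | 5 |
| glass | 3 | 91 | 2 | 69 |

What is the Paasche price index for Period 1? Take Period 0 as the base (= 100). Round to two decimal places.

86.77

Paasche price index uses current-period quantities as weights.
ΣP(Period 1)·Q(Period 1) = 911×15 + 2×238 + 462×5 + 2×69 = 13665 + 476 + 2310 + 138 = 16589
ΣP(Period 0)·Q(Period 1) = 1059×15 + 2×238 + 510×5 + 3×69 = 15885 + 476 + 2550 + 207 = 19118
Index = 16589 / 19118 × 100 = 86.7716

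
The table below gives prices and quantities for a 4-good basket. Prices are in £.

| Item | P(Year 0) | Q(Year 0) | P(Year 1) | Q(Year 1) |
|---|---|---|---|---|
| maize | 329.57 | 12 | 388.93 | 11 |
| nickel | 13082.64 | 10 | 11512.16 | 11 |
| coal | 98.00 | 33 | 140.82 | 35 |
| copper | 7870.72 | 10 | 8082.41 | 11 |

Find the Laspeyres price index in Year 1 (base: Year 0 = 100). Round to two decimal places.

94.71

Laspeyres price index uses base-period quantities as weights.
ΣP(Year 1)·Q(Year 0) = 388.93×12 + 11512.16×10 + 140.82×33 + 8082.41×10 = 4667.16 + 115121.6 + 4647.06 + 80824.1 = 205259.92
ΣP(Year 0)·Q(Year 0) = 329.57×12 + 13082.64×10 + 98.00×33 + 7870.72×10 = 3954.84 + 130826.4 + 3234 + 78707.2 = 216722.44
Index = 205259.92 / 216722.44 × 100 = 94.7110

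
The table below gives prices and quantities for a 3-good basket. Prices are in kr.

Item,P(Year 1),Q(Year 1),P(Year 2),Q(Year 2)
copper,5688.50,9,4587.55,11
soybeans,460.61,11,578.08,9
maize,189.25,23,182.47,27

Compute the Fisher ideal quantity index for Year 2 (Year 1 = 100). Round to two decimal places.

117.68

Laspeyres component (base-period weights):
ΣP(Year 1)Q(Year 2) = 5688.50×11 + 460.61×9 + 189.25×27 = 62573.5 + 4145.49 + 5109.75 = 71828.74
ΣP(Year 1)Q(Year 1) = 5688.50×9 + 460.61×11 + 189.25×23 = 51196.5 + 5066.71 + 4352.75 = 60615.96
L = 71828.74 / 60615.96 × 100 = 118.4981
Paasche component (current-period weights):
ΣP(Year 2)Q(Year 2) = 4587.55×11 + 578.08×9 + 182.47×27 = 50463.05 + 5202.72 + 4926.69 = 60592.46
ΣP(Year 2)Q(Year 1) = 4587.55×9 + 578.08×11 + 182.47×23 = 41287.95 + 6358.88 + 4196.81 = 51843.64
P = 60592.46 / 51843.64 × 100 = 116.8754
Fisher = √(L × P) = √(118.4981 × 116.8754) = 117.6839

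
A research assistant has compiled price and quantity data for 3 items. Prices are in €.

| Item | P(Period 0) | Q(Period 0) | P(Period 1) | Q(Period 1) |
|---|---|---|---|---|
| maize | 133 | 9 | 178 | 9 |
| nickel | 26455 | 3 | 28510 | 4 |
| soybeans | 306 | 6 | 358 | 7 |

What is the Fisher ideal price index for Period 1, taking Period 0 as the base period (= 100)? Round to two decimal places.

Laspeyres component (base-period weights):
ΣP(Period 1)Q(Period 0) = 178×9 + 28510×3 + 358×6 = 1602 + 85530 + 2148 = 89280
ΣP(Period 0)Q(Period 0) = 133×9 + 26455×3 + 306×6 = 1197 + 79365 + 1836 = 82398
L = 89280 / 82398 × 100 = 108.3521
Paasche component (current-period weights):
ΣP(Period 1)Q(Period 1) = 178×9 + 28510×4 + 358×7 = 1602 + 114040 + 2506 = 118148
ΣP(Period 0)Q(Period 1) = 133×9 + 26455×4 + 306×7 = 1197 + 105820 + 2142 = 109159
P = 118148 / 109159 × 100 = 108.2348
Fisher = √(L × P) = √(108.3521 × 108.2348) = 108.2934

108.29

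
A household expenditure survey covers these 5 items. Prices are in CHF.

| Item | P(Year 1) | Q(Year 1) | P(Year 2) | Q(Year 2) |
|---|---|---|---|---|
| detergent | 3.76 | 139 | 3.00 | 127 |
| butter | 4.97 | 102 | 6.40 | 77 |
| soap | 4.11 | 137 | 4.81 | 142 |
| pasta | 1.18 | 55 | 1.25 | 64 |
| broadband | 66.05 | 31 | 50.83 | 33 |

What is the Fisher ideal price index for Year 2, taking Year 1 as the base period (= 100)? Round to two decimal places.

Laspeyres component (base-period weights):
ΣP(Year 2)Q(Year 1) = 3.00×139 + 6.40×102 + 4.81×137 + 1.25×55 + 50.83×31 = 417 + 652.8 + 658.97 + 68.75 + 1575.73 = 3373.25
ΣP(Year 1)Q(Year 1) = 3.76×139 + 4.97×102 + 4.11×137 + 1.18×55 + 66.05×31 = 522.64 + 506.94 + 563.07 + 64.9 + 2047.55 = 3705.1
L = 3373.25 / 3705.1 × 100 = 91.0434
Paasche component (current-period weights):
ΣP(Year 2)Q(Year 2) = 3.00×127 + 6.40×77 + 4.81×142 + 1.25×64 + 50.83×33 = 381 + 492.8 + 683.02 + 80 + 1677.39 = 3314.21
ΣP(Year 1)Q(Year 2) = 3.76×127 + 4.97×77 + 4.11×142 + 1.18×64 + 66.05×33 = 477.52 + 382.69 + 583.62 + 75.52 + 2179.65 = 3699
P = 3314.21 / 3699 × 100 = 89.5975
Fisher = √(L × P) = √(91.0434 × 89.5975) = 90.3175

90.32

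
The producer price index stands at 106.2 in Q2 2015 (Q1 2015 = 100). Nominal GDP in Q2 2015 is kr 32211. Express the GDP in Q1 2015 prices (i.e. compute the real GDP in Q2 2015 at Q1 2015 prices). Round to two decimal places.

Real = Nominal ÷ (Index/100) = 32211 ÷ (106.2/100)
     = 32211 ÷ 1.062 = 30330.5085

30330.51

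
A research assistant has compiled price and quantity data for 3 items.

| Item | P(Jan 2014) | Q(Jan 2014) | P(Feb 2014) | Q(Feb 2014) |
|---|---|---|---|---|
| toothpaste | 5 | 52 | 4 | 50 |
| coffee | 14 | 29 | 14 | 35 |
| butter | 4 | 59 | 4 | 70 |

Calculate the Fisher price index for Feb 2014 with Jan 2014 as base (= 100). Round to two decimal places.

94.67

Laspeyres component (base-period weights):
ΣP(Feb 2014)Q(Jan 2014) = 4×52 + 14×29 + 4×59 = 208 + 406 + 236 = 850
ΣP(Jan 2014)Q(Jan 2014) = 5×52 + 14×29 + 4×59 = 260 + 406 + 236 = 902
L = 850 / 902 × 100 = 94.2350
Paasche component (current-period weights):
ΣP(Feb 2014)Q(Feb 2014) = 4×50 + 14×35 + 4×70 = 200 + 490 + 280 = 970
ΣP(Jan 2014)Q(Feb 2014) = 5×50 + 14×35 + 4×70 = 250 + 490 + 280 = 1020
P = 970 / 1020 × 100 = 95.0980
Fisher = √(L × P) = √(94.2350 × 95.0980) = 94.6656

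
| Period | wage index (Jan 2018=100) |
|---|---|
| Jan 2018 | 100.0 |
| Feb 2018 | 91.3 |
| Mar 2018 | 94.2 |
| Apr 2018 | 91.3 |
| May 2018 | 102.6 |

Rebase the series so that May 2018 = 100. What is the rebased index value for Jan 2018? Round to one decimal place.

Rebased(Jan 2018) = 100.0 / 102.6 × 100 = 97.4659

97.5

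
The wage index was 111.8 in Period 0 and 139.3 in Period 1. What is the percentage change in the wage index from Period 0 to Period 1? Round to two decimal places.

24.60%

Change = (139.3 − 111.8) / 111.8 × 100
       = 27.5 / 111.8 × 100 = 24.5975%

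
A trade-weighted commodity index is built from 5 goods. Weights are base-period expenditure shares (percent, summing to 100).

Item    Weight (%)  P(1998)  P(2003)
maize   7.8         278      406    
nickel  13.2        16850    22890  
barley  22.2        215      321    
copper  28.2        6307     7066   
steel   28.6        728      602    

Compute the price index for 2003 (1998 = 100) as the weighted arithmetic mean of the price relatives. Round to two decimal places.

117.71

maize: 7.8 × (406/278) = 7.8 × 1.460432 = 11.3914
nickel: 13.2 × (22890/16850) = 13.2 × 1.358457 = 17.9316
barley: 22.2 × (321/215) = 22.2 × 1.493023 = 33.1451
copper: 28.2 × (7066/6307) = 28.2 × 1.120342 = 31.5937
steel: 28.6 × (602/728) = 28.6 × 0.826923 = 23.6500
Index = Σ wᵢ·(p₁ᵢ/p₀ᵢ) = 11.3914 + 17.9316 + 33.1451 + 31.5937 + 23.6500 = 117.7118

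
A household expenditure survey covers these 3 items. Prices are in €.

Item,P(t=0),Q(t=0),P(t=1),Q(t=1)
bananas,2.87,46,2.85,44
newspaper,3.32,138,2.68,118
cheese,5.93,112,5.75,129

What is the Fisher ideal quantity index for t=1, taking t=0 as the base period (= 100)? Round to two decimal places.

Laspeyres component (base-period weights):
ΣP(t=0)Q(t=1) = 2.87×44 + 3.32×118 + 5.93×129 = 126.28 + 391.76 + 764.97 = 1283.01
ΣP(t=0)Q(t=0) = 2.87×46 + 3.32×138 + 5.93×112 = 132.02 + 458.16 + 664.16 = 1254.34
L = 1283.01 / 1254.34 × 100 = 102.2857
Paasche component (current-period weights):
ΣP(t=1)Q(t=1) = 2.85×44 + 2.68×118 + 5.75×129 = 125.4 + 316.24 + 741.75 = 1183.39
ΣP(t=1)Q(t=0) = 2.85×46 + 2.68×138 + 5.75×112 = 131.1 + 369.84 + 644 = 1144.94
P = 1183.39 / 1144.94 × 100 = 103.3583
Fisher = √(L × P) = √(102.2857 × 103.3583) = 102.8206

102.82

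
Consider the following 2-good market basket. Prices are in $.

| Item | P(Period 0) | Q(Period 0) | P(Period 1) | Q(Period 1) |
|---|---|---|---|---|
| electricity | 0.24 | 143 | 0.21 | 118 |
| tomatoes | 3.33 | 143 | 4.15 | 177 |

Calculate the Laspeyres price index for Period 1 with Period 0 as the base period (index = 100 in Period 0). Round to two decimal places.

122.13

Laspeyres price index uses base-period quantities as weights.
ΣP(Period 1)·Q(Period 0) = 0.21×143 + 4.15×143 = 30.03 + 593.45 = 623.48
ΣP(Period 0)·Q(Period 0) = 0.24×143 + 3.33×143 = 34.32 + 476.19 = 510.51
Index = 623.48 / 510.51 × 100 = 122.1289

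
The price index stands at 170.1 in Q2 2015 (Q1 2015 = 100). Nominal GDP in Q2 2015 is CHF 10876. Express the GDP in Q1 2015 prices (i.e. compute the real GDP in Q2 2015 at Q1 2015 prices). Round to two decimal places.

Real = Nominal ÷ (Index/100) = 10876 ÷ (170.1/100)
     = 10876 ÷ 1.701 = 6393.8859

6393.89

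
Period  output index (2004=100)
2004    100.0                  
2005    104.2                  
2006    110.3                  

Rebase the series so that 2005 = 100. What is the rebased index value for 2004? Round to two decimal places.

Rebased(2004) = 100.0 / 104.2 × 100 = 95.9693

95.97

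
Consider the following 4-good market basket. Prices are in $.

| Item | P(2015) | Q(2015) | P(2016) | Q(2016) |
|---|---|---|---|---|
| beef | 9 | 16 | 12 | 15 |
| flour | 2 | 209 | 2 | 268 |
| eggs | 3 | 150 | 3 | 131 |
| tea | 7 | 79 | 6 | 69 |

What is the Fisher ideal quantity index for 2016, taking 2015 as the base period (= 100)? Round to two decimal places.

Laspeyres component (base-period weights):
ΣP(2015)Q(2016) = 9×15 + 2×268 + 3×131 + 7×69 = 135 + 536 + 393 + 483 = 1547
ΣP(2015)Q(2015) = 9×16 + 2×209 + 3×150 + 7×79 = 144 + 418 + 450 + 553 = 1565
L = 1547 / 1565 × 100 = 98.8498
Paasche component (current-period weights):
ΣP(2016)Q(2016) = 12×15 + 2×268 + 3×131 + 6×69 = 180 + 536 + 393 + 414 = 1523
ΣP(2016)Q(2015) = 12×16 + 2×209 + 3×150 + 6×79 = 192 + 418 + 450 + 474 = 1534
P = 1523 / 1534 × 100 = 99.2829
Fisher = √(L × P) = √(98.8498 × 99.2829) = 99.0661

99.07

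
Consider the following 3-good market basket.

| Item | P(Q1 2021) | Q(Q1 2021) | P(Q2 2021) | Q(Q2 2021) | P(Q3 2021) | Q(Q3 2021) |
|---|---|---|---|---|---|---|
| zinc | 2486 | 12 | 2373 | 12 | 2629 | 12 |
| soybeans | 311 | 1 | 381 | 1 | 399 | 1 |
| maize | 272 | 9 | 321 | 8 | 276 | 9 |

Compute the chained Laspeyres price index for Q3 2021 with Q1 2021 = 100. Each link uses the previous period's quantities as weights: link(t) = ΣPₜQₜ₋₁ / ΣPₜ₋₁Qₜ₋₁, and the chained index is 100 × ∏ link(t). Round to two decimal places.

105.87

Link Q1 2021→Q2 2021:
ΣP(Q2 2021)Q(Q1 2021) = 2373×12 + 381×1 + 321×9 = 28476 + 381 + 2889 = 31746
ΣP(Q1 2021)Q(Q1 2021) = 2486×12 + 311×1 + 272×9 = 29832 + 311 + 2448 = 32591
link = 31746/32591 = 0.974073
Link Q2 2021→Q3 2021:
ΣP(Q3 2021)Q(Q2 2021) = 2629×12 + 399×1 + 276×8 = 31548 + 399 + 2208 = 34155
ΣP(Q2 2021)Q(Q2 2021) = 2373×12 + 381×1 + 321×8 = 28476 + 381 + 2568 = 31425
link = 34155/31425 = 1.086874
Chained index = 100 × 0.974073 × 1.086874 = 105.8694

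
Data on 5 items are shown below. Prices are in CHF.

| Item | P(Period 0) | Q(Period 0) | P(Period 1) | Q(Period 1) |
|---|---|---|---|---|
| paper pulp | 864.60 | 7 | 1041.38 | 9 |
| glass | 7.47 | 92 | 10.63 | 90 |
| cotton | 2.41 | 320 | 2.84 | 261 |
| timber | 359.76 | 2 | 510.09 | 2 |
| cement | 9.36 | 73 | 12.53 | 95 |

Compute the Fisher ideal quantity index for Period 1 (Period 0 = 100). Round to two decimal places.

119.74

Laspeyres component (base-period weights):
ΣP(Period 0)Q(Period 1) = 864.60×9 + 7.47×90 + 2.41×261 + 359.76×2 + 9.36×95 = 7781.4 + 672.3 + 629.01 + 719.52 + 889.2 = 10691.43
ΣP(Period 0)Q(Period 0) = 864.60×7 + 7.47×92 + 2.41×320 + 359.76×2 + 9.36×73 = 6052.2 + 687.24 + 771.2 + 719.52 + 683.28 = 8913.44
L = 10691.43 / 8913.44 × 100 = 119.9473
Paasche component (current-period weights):
ΣP(Period 1)Q(Period 1) = 1041.38×9 + 10.63×90 + 2.84×261 + 510.09×2 + 12.53×95 = 9372.42 + 956.7 + 741.24 + 1020.18 + 1190.35 = 13280.89
ΣP(Period 1)Q(Period 0) = 1041.38×7 + 10.63×92 + 2.84×320 + 510.09×2 + 12.53×73 = 7289.66 + 977.96 + 908.8 + 1020.18 + 914.69 = 11111.29
P = 13280.89 / 11111.29 × 100 = 119.5261
Fisher = √(L × P) = √(119.9473 × 119.5261) = 119.7365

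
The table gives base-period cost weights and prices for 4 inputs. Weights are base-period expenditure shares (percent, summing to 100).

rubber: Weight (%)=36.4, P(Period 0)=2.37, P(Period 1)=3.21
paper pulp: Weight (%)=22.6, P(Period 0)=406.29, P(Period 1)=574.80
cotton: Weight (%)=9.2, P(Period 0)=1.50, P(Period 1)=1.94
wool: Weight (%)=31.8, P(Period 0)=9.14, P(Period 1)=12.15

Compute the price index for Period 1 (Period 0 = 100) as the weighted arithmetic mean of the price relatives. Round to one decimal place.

135.4

rubber: 36.4 × (3.21/2.37) = 36.4 × 1.354430 = 49.3013
paper pulp: 22.6 × (574.80/406.29) = 22.6 × 1.414753 = 31.9734
cotton: 9.2 × (1.94/1.50) = 9.2 × 1.293333 = 11.8987
wool: 31.8 × (12.15/9.14) = 31.8 × 1.329322 = 42.2724
Index = Σ wᵢ·(p₁ᵢ/p₀ᵢ) = 49.3013 + 31.9734 + 11.8987 + 42.2724 = 135.4458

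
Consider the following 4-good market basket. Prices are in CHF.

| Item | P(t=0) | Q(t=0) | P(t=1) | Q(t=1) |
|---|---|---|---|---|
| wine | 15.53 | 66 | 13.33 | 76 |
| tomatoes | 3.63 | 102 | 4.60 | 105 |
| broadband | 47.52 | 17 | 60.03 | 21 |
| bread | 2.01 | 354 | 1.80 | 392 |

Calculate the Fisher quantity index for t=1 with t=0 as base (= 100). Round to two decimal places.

Laspeyres component (base-period weights):
ΣP(t=0)Q(t=1) = 15.53×76 + 3.63×105 + 47.52×21 + 2.01×392 = 1180.28 + 381.15 + 997.92 + 787.92 = 3347.27
ΣP(t=0)Q(t=0) = 15.53×66 + 3.63×102 + 47.52×17 + 2.01×354 = 1024.98 + 370.26 + 807.84 + 711.54 = 2914.62
L = 3347.27 / 2914.62 × 100 = 114.8441
Paasche component (current-period weights):
ΣP(t=1)Q(t=1) = 13.33×76 + 4.60×105 + 60.03×21 + 1.80×392 = 1013.08 + 483 + 1260.63 + 705.6 = 3462.31
ΣP(t=1)Q(t=0) = 13.33×66 + 4.60×102 + 60.03×17 + 1.80×354 = 879.78 + 469.2 + 1020.51 + 637.2 = 3006.69
P = 3462.31 / 3006.69 × 100 = 115.1535
Fisher = √(L × P) = √(114.8441 × 115.1535) = 114.9987

115.00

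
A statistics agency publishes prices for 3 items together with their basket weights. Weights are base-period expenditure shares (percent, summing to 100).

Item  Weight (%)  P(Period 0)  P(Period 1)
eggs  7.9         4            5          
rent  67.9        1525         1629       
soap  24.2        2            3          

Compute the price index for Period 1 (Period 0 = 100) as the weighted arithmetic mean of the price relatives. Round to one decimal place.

118.7

eggs: 7.9 × (5/4) = 7.9 × 1.250000 = 9.8750
rent: 67.9 × (1629/1525) = 67.9 × 1.068197 = 72.5306
soap: 24.2 × (3/2) = 24.2 × 1.500000 = 36.3000
Index = Σ wᵢ·(p₁ᵢ/p₀ᵢ) = 9.8750 + 72.5306 + 36.3000 = 118.7056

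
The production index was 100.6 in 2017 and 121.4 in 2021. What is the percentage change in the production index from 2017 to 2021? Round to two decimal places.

Change = (121.4 − 100.6) / 100.6 × 100
       = 20.8 / 100.6 × 100 = 20.6759%

20.68%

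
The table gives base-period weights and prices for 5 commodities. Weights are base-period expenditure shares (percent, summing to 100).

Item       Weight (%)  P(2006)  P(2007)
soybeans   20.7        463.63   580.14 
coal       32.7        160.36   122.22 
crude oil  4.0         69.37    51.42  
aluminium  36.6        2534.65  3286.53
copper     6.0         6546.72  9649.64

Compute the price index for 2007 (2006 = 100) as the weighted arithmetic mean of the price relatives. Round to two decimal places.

soybeans: 20.7 × (580.14/463.63) = 20.7 × 1.251300 = 25.9019
coal: 32.7 × (122.22/160.36) = 32.7 × 0.762160 = 24.9226
crude oil: 4.0 × (51.42/69.37) = 4.0 × 0.741243 = 2.9650
aluminium: 36.6 × (3286.53/2534.65) = 36.6 × 1.296641 = 47.4570
copper: 6.0 × (9649.64/6546.72) = 6.0 × 1.473966 = 8.8438
Index = Σ wᵢ·(p₁ᵢ/p₀ᵢ) = 25.9019 + 24.9226 + 2.9650 + 47.4570 + 8.8438 = 110.0903

110.09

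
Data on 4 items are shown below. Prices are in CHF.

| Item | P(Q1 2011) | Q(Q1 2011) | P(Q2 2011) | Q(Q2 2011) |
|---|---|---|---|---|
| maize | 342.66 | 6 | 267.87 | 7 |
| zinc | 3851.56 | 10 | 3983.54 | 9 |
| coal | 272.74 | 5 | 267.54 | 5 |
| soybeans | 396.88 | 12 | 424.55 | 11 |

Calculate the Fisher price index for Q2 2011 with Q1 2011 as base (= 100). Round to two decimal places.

102.36

Laspeyres component (base-period weights):
ΣP(Q2 2011)Q(Q1 2011) = 267.87×6 + 3983.54×10 + 267.54×5 + 424.55×12 = 1607.22 + 39835.4 + 1337.7 + 5094.6 = 47874.92
ΣP(Q1 2011)Q(Q1 2011) = 342.66×6 + 3851.56×10 + 272.74×5 + 396.88×12 = 2055.96 + 38515.6 + 1363.7 + 4762.56 = 46697.82
L = 47874.92 / 46697.82 × 100 = 102.5207
Paasche component (current-period weights):
ΣP(Q2 2011)Q(Q2 2011) = 267.87×7 + 3983.54×9 + 267.54×5 + 424.55×11 = 1875.09 + 35851.86 + 1337.7 + 4670.05 = 43734.7
ΣP(Q1 2011)Q(Q2 2011) = 342.66×7 + 3851.56×9 + 272.74×5 + 396.88×11 = 2398.62 + 34664.04 + 1363.7 + 4365.68 = 42792.04
P = 43734.7 / 42792.04 × 100 = 102.2029
Fisher = √(L × P) = √(102.5207 × 102.2029) = 102.3617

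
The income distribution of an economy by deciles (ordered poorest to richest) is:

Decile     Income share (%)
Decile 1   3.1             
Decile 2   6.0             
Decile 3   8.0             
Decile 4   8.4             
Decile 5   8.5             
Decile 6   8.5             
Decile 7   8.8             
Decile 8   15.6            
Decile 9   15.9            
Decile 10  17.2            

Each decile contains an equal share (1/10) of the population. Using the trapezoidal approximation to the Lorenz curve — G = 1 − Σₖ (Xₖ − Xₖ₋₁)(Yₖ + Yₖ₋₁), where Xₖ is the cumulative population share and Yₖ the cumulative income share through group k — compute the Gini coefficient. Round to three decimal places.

0.235

Cumulative income shares Yₖ: 0.0310, 0.0910, 0.1710, 0.2550, 0.3400, 0.4250, 0.5130, 0.6690, 0.8280, 1.0000
Σ (Xₖ−Xₖ₋₁)(Yₖ+Yₖ₋₁) = (1/10)(0.0310+0.0000) + (1/10)(0.0910+0.0310) + (1/10)(0.1710+0.0910) + (1/10)(0.2550+0.1710) + (1/10)(0.3400+0.2550) + (1/10)(0.4250+0.3400) + (1/10)(0.5130+0.4250) + (1/10)(0.6690+0.5130) + (1/10)(0.8280+0.6690) + (1/10)(1.0000+0.8280)
  = 0.0031 + 0.0122 + 0.0262 + 0.0426 + 0.0595 + 0.0765 + 0.0938 + 0.1182 + 0.1497 + 0.1828 = 0.7646
G = 1 − 0.7646 = 0.2354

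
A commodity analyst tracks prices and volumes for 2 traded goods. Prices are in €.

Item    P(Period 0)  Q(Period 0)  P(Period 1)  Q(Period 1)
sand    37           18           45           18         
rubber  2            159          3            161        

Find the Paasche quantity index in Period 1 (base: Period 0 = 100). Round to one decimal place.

100.5

Paasche quantity index uses current-period prices as weights.
ΣP(Period 1)·Q(Period 1) = 45×18 + 3×161 = 810 + 483 = 1293
ΣP(Period 1)·Q(Period 0) = 45×18 + 3×159 = 810 + 477 = 1287
Index = 1293 / 1287 × 100 = 100.4662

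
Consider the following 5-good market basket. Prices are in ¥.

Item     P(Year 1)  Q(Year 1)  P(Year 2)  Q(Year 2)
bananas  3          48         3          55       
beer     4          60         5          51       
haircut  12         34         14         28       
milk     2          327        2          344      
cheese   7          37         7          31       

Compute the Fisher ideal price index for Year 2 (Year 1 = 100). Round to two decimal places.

107.08

Laspeyres component (base-period weights):
ΣP(Year 2)Q(Year 1) = 3×48 + 5×60 + 14×34 + 2×327 + 7×37 = 144 + 300 + 476 + 654 + 259 = 1833
ΣP(Year 1)Q(Year 1) = 3×48 + 4×60 + 12×34 + 2×327 + 7×37 = 144 + 240 + 408 + 654 + 259 = 1705
L = 1833 / 1705 × 100 = 107.5073
Paasche component (current-period weights):
ΣP(Year 2)Q(Year 2) = 3×55 + 5×51 + 14×28 + 2×344 + 7×31 = 165 + 255 + 392 + 688 + 217 = 1717
ΣP(Year 1)Q(Year 2) = 3×55 + 4×51 + 12×28 + 2×344 + 7×31 = 165 + 204 + 336 + 688 + 217 = 1610
P = 1717 / 1610 × 100 = 106.6460
Fisher = √(L × P) = √(107.5073 × 106.6460) = 107.0758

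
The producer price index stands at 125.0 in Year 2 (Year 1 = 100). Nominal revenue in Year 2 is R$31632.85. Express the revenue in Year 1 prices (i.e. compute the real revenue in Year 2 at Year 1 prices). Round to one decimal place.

25306.3

Real = Nominal ÷ (Index/100) = 31632.85 ÷ (125.0/100)
     = 31632.85 ÷ 1.250 = 25306.2800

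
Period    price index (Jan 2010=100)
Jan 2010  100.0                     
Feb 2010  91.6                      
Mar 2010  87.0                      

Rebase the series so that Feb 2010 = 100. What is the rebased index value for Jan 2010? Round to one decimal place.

109.2

Rebased(Jan 2010) = 100.0 / 91.6 × 100 = 109.1703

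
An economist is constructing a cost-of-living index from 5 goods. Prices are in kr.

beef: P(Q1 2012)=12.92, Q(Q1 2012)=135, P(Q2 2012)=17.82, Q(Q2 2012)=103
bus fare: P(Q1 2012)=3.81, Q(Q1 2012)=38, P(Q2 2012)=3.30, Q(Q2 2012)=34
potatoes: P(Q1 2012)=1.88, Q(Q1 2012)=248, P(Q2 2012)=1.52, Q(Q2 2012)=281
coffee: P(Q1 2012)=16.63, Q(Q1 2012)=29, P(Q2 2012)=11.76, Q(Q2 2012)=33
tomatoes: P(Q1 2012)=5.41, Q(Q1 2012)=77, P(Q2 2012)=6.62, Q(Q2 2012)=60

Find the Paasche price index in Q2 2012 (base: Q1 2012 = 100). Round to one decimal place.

Paasche price index uses current-period quantities as weights.
ΣP(Q2 2012)·Q(Q2 2012) = 17.82×103 + 3.30×34 + 1.52×281 + 11.76×33 + 6.62×60 = 1835.46 + 112.2 + 427.12 + 388.08 + 397.2 = 3160.06
ΣP(Q1 2012)·Q(Q2 2012) = 12.92×103 + 3.81×34 + 1.88×281 + 16.63×33 + 5.41×60 = 1330.76 + 129.54 + 528.28 + 548.79 + 324.6 = 2861.97
Index = 3160.06 / 2861.97 × 100 = 110.4156

110.4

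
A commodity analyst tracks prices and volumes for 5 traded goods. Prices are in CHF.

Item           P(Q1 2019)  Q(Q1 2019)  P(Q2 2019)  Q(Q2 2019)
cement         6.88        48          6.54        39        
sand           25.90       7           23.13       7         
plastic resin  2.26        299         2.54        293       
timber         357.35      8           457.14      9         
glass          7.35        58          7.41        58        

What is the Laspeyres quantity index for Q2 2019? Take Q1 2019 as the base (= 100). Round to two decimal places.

106.30

Laspeyres quantity index uses base-period prices as weights.
ΣP(Q1 2019)·Q(Q2 2019) = 6.88×39 + 25.90×7 + 2.26×293 + 357.35×9 + 7.35×58 = 268.32 + 181.3 + 662.18 + 3216.15 + 426.3 = 4754.25
ΣP(Q1 2019)·Q(Q1 2019) = 6.88×48 + 25.90×7 + 2.26×299 + 357.35×8 + 7.35×58 = 330.24 + 181.3 + 675.74 + 2858.8 + 426.3 = 4472.38
Index = 4754.25 / 4472.38 × 100 = 106.3025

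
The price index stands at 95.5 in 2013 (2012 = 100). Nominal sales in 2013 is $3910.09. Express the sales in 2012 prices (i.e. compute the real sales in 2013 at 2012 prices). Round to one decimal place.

4094.3

Real = Nominal ÷ (Index/100) = 3910.09 ÷ (95.5/100)
     = 3910.09 ÷ 0.955 = 4094.3351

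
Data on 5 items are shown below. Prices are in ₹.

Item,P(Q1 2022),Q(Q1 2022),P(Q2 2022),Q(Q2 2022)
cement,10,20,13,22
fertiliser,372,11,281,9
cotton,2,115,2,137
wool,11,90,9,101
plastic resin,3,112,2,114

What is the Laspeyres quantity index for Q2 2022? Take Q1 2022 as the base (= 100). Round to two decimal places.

Laspeyres quantity index uses base-period prices as weights.
ΣP(Q1 2022)·Q(Q2 2022) = 10×22 + 372×9 + 2×137 + 11×101 + 3×114 = 220 + 3348 + 274 + 1111 + 342 = 5295
ΣP(Q1 2022)·Q(Q1 2022) = 10×20 + 372×11 + 2×115 + 11×90 + 3×112 = 200 + 4092 + 230 + 990 + 336 = 5848
Index = 5295 / 5848 × 100 = 90.5438

90.54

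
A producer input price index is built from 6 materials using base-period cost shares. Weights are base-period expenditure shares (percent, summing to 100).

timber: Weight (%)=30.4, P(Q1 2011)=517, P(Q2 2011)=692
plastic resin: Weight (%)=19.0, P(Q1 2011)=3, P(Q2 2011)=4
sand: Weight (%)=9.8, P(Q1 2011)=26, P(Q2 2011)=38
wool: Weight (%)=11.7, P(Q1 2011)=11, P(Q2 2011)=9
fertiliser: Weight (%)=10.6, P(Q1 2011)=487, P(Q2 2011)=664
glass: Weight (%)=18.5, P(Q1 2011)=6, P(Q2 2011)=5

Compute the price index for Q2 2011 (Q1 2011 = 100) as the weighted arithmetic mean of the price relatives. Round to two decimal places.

timber: 30.4 × (692/517) = 30.4 × 1.338491 = 40.6901
plastic resin: 19.0 × (4/3) = 19.0 × 1.333333 = 25.3333
sand: 9.8 × (38/26) = 9.8 × 1.461538 = 14.3231
wool: 11.7 × (9/11) = 11.7 × 0.818182 = 9.5727
fertiliser: 10.6 × (664/487) = 10.6 × 1.363450 = 14.4526
glass: 18.5 × (5/6) = 18.5 × 0.833333 = 15.4167
Index = Σ wᵢ·(p₁ᵢ/p₀ᵢ) = 40.6901 + 25.3333 + 14.3231 + 9.5727 + 14.4526 + 15.4167 = 119.7885

119.79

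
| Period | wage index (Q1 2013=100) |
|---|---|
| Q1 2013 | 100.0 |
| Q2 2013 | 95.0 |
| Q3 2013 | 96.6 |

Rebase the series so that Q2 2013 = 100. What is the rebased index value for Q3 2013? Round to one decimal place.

101.7

Rebased(Q3 2013) = 96.6 / 95.0 × 100 = 101.6842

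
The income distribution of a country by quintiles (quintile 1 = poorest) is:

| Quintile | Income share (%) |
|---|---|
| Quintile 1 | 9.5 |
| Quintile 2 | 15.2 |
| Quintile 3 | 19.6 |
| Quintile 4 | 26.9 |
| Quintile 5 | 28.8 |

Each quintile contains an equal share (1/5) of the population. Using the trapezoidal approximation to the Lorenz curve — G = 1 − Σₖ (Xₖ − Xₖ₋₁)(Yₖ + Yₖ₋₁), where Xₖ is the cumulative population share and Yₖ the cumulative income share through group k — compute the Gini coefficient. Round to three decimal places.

0.201

Cumulative income shares Yₖ: 0.0950, 0.2470, 0.4430, 0.7120, 1.0000
Σ (Xₖ−Xₖ₋₁)(Yₖ+Yₖ₋₁) = (1/5)(0.0950+0.0000) + (1/5)(0.2470+0.0950) + (1/5)(0.4430+0.2470) + (1/5)(0.7120+0.4430) + (1/5)(1.0000+0.7120)
  = 0.0190 + 0.0684 + 0.1380 + 0.2310 + 0.3424 = 0.7988
G = 1 − 0.7988 = 0.2012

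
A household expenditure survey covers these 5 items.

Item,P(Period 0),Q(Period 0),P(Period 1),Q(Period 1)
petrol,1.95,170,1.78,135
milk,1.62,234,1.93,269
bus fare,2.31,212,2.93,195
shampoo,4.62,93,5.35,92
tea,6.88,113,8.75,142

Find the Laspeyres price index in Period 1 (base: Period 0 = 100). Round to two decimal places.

Laspeyres price index uses base-period quantities as weights.
ΣP(Period 1)·Q(Period 0) = 1.78×170 + 1.93×234 + 2.93×212 + 5.35×93 + 8.75×113 = 302.6 + 451.62 + 621.16 + 497.55 + 988.75 = 2861.68
ΣP(Period 0)·Q(Period 0) = 1.95×170 + 1.62×234 + 2.31×212 + 4.62×93 + 6.88×113 = 331.5 + 379.08 + 489.72 + 429.66 + 777.44 = 2407.4
Index = 2861.68 / 2407.4 × 100 = 118.8702

118.87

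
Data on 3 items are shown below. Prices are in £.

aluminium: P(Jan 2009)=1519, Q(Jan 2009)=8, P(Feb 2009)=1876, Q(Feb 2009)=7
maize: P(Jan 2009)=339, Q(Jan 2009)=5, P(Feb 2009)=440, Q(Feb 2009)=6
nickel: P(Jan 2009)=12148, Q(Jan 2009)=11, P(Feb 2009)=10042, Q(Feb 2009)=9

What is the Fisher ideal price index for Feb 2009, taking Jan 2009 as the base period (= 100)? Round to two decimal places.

Laspeyres component (base-period weights):
ΣP(Feb 2009)Q(Jan 2009) = 1876×8 + 440×5 + 10042×11 = 15008 + 2200 + 110462 = 127670
ΣP(Jan 2009)Q(Jan 2009) = 1519×8 + 339×5 + 12148×11 = 12152 + 1695 + 133628 = 147475
L = 127670 / 147475 × 100 = 86.5706
Paasche component (current-period weights):
ΣP(Feb 2009)Q(Feb 2009) = 1876×7 + 440×6 + 10042×9 = 13132 + 2640 + 90378 = 106150
ΣP(Jan 2009)Q(Feb 2009) = 1519×7 + 339×6 + 12148×9 = 10633 + 2034 + 109332 = 121999
P = 106150 / 121999 × 100 = 87.0089
Fisher = √(L × P) = √(86.5706 × 87.0089) = 86.7895

86.79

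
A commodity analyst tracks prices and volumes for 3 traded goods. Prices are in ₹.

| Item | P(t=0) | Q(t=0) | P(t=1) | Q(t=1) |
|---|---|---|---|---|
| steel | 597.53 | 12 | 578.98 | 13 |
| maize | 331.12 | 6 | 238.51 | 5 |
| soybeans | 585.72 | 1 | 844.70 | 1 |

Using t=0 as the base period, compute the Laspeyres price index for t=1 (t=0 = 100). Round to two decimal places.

94.67

Laspeyres price index uses base-period quantities as weights.
ΣP(t=1)·Q(t=0) = 578.98×12 + 238.51×6 + 844.70×1 = 6947.76 + 1431.06 + 844.7 = 9223.52
ΣP(t=0)·Q(t=0) = 597.53×12 + 331.12×6 + 585.72×1 = 7170.36 + 1986.72 + 585.72 = 9742.8
Index = 9223.52 / 9742.8 × 100 = 94.6701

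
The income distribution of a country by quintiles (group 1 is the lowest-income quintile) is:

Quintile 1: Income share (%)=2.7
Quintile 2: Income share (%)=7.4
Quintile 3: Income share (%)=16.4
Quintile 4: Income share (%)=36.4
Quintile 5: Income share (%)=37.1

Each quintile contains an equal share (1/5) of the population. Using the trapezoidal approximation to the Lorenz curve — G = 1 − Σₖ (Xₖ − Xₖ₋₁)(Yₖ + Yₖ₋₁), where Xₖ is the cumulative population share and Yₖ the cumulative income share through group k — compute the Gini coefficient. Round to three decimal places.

Cumulative income shares Yₖ: 0.0270, 0.1010, 0.2650, 0.6290, 1.0000
Σ (Xₖ−Xₖ₋₁)(Yₖ+Yₖ₋₁) = (1/5)(0.0270+0.0000) + (1/5)(0.1010+0.0270) + (1/5)(0.2650+0.1010) + (1/5)(0.6290+0.2650) + (1/5)(1.0000+0.6290)
  = 0.0054 + 0.0256 + 0.0732 + 0.1788 + 0.3258 = 0.6088
G = 1 − 0.6088 = 0.3912

0.391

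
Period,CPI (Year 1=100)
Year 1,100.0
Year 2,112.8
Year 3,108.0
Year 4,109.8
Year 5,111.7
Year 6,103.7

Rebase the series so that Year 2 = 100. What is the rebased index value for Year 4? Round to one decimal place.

97.3

Rebased(Year 4) = 109.8 / 112.8 × 100 = 97.3404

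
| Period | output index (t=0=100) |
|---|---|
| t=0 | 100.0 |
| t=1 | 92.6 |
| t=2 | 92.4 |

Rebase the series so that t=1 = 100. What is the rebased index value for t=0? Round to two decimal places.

Rebased(t=0) = 100.0 / 92.6 × 100 = 107.9914

107.99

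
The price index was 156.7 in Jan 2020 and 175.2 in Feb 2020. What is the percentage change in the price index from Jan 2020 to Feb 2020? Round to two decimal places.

11.81%

Change = (175.2 − 156.7) / 156.7 × 100
       = 18.5 / 156.7 × 100 = 11.8060%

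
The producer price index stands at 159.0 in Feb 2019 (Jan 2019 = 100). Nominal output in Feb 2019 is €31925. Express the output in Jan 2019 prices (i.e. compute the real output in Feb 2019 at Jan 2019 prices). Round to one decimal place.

Real = Nominal ÷ (Index/100) = 31925 ÷ (159.0/100)
     = 31925 ÷ 1.590 = 20078.6164

20078.6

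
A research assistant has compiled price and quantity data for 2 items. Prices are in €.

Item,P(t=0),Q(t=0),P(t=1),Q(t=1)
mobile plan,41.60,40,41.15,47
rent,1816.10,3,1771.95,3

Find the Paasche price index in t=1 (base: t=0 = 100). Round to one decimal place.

Paasche price index uses current-period quantities as weights.
ΣP(t=1)·Q(t=1) = 41.15×47 + 1771.95×3 = 1934.05 + 5315.85 = 7249.9
ΣP(t=0)·Q(t=1) = 41.60×47 + 1816.10×3 = 1955.2 + 5448.3 = 7403.5
Index = 7249.9 / 7403.5 × 100 = 97.9253

97.9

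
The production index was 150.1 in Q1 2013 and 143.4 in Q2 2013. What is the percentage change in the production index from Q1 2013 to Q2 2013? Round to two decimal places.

-4.46%

Change = (143.4 − 150.1) / 150.1 × 100
       = -6.7 / 150.1 × 100 = -4.4637%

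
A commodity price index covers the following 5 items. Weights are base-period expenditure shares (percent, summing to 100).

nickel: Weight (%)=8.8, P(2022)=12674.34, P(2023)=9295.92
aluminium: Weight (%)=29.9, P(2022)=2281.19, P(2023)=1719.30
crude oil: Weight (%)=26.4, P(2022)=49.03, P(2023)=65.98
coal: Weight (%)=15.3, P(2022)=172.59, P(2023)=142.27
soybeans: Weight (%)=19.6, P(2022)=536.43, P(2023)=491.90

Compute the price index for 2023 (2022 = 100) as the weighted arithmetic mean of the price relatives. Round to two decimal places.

95.10

nickel: 8.8 × (9295.92/12674.34) = 8.8 × 0.733444 = 6.4543
aluminium: 29.9 × (1719.30/2281.19) = 29.9 × 0.753686 = 22.5352
crude oil: 26.4 × (65.98/49.03) = 26.4 × 1.345707 = 35.5267
coal: 15.3 × (142.27/172.59) = 15.3 × 0.824324 = 12.6122
soybeans: 19.6 × (491.90/536.43) = 19.6 × 0.916988 = 17.9730
Index = Σ wᵢ·(p₁ᵢ/p₀ᵢ) = 6.4543 + 22.5352 + 35.5267 + 12.6122 + 17.9730 = 95.1013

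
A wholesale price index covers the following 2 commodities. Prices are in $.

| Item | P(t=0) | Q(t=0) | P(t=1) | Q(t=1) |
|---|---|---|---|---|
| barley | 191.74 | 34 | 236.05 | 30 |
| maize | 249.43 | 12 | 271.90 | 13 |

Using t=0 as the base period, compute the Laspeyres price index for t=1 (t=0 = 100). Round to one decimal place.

118.7

Laspeyres price index uses base-period quantities as weights.
ΣP(t=1)·Q(t=0) = 236.05×34 + 271.90×12 = 8025.7 + 3262.8 = 11288.5
ΣP(t=0)·Q(t=0) = 191.74×34 + 249.43×12 = 6519.16 + 2993.16 = 9512.32
Index = 11288.5 / 9512.32 × 100 = 118.6724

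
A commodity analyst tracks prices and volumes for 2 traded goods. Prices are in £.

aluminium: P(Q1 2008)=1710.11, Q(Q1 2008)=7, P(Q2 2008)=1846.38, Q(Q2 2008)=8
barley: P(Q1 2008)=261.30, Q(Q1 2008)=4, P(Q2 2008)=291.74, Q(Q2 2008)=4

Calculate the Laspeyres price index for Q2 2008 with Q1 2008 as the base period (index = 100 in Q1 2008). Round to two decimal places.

108.26

Laspeyres price index uses base-period quantities as weights.
ΣP(Q2 2008)·Q(Q1 2008) = 1846.38×7 + 291.74×4 = 12924.66 + 1166.96 = 14091.62
ΣP(Q1 2008)·Q(Q1 2008) = 1710.11×7 + 261.30×4 = 11970.77 + 1045.2 = 13015.97
Index = 14091.62 / 13015.97 × 100 = 108.2641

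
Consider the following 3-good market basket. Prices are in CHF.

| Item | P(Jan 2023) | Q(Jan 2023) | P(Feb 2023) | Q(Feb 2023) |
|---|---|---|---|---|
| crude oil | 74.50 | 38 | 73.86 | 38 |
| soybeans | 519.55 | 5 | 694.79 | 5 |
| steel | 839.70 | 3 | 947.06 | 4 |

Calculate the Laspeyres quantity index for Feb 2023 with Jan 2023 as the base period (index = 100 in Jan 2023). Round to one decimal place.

Laspeyres quantity index uses base-period prices as weights.
ΣP(Jan 2023)·Q(Feb 2023) = 74.50×38 + 519.55×5 + 839.70×4 = 2831 + 2597.75 + 3358.8 = 8787.55
ΣP(Jan 2023)·Q(Jan 2023) = 74.50×38 + 519.55×5 + 839.70×3 = 2831 + 2597.75 + 2519.1 = 7947.85
Index = 8787.55 / 7947.85 × 100 = 110.5651

110.6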